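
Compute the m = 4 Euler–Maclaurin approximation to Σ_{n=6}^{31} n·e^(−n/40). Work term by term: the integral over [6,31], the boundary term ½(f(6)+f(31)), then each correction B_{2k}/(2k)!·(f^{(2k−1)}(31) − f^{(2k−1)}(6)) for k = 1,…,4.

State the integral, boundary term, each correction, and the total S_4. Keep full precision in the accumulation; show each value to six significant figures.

Integral: ∫_6^31 x·e^(−x/40) dx = 275.304.
½[f(6) + f(31)] = ½[5.16425 + 14.2818] = 9.72303.
Integral + boundary = 285.027.
Order-1 term: 1/12 · (0.103658 − 0.731602) = -0.0523286.
After k=1: 284.975.
Order-2 term: −1/720 · (0.000640666 − 0.00153314) = 1.23954e-06.
After k=2: 284.975.
Order-3 term: 1/30240 · (7.60341e-07 − 1.63064e-06) = -2.87797e-11.
After k=3: 284.975.
Order-4 term: −1/1209600 · (7.00166e-10 − 1.43942e-09) = 6.11153e-16.

S_4 ≈ 284.975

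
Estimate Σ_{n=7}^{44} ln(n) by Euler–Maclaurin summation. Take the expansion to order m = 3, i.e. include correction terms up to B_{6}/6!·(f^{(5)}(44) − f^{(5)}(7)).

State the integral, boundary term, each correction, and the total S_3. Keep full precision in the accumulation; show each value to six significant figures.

S_3 ≈ 118.738

∫_7^44 ln(x) dx evaluates to 115.883.
Boundary: ½(f(7) + f(44)) = ½(1.94591 + 3.78419) = 2.86505.
Running total after boundary: 118.748.
Order-1 term: 1/12 · (0.0227273 − 0.142857) = -0.0100108.
Partial sum through k=1: 118.738.
Order-2 term: −1/720 · (2.34786e-05 − 0.00583090) = 8.06587e-06.
Partial sum through k=2: 118.738.
Order-3 term: 1/30240 · (1.45528e-07 − 0.00142798) = -4.72166e-08.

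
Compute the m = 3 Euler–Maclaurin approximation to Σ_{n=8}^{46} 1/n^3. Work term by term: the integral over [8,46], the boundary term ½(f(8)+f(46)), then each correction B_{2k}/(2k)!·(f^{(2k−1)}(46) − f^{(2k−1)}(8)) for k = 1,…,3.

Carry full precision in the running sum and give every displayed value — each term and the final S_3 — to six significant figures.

∫_8^46 1/x^3 dx evaluates to 0.00757621.
Endpoint term: (f(8) + f(46))/2 = (0.00195312 + 1.02737e-05)/2 = 0.000981699.
So far: 0.00855790.
Order-1 term: 1/12 · (-6.70023e-07 − (-0.000732422)) = 6.09793e-05.
Partial sum through k=1: 0.00861888.
Order-2 term: −1/720 · (-6.33292e-09 − (-0.000228882)) = -3.17883e-07.
Partial sum through k=2: 0.00861857.
Order-3 term: 1/30240 · (-1.25701e-10 − (-0.000150204)) = 4.96705e-09.

S_3 ≈ 0.00861857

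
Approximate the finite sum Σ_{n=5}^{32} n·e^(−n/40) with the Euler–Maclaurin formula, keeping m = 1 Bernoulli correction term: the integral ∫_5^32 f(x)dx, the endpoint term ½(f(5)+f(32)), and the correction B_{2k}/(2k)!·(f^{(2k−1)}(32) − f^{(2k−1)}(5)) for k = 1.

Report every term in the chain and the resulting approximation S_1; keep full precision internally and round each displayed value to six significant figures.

The integral term ∫_5^32 x·e^(−x/40) dx = 294.427.
Endpoint term: (f(5) + f(32))/2 = (4.41248 + 14.3785)/2 = 9.39551.
Integral + boundary = 303.823.
Correction k=1: B_{2}/2! · (f^{(1)}(32) − f^{(1)}(5)) = 1/12 · (0.0898658 − 0.772185) = -0.0568599.

S_1 ≈ 303.766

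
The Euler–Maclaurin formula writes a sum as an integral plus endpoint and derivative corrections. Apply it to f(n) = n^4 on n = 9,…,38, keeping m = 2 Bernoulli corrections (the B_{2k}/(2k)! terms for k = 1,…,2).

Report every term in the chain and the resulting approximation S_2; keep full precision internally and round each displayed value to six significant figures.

∫_9^38 x^4 dx evaluates to 1.58352e+07.
Endpoint term: (f(9) + f(38))/2 = (6561.00 + 2.08514e+06)/2 = 1.04585e+06.
So far: 1.68811e+07.
k=1: B_{2}/(2)! × [f^{(1)}(38) − f^{(1)}(9)] = 1/12 × (219488 − 2916.00) = 18047.7.
Partial sum through k=1: 1.68991e+07.
k=2: B_{4}/(4)! × [f^{(3)}(38) − f^{(3)}(9)] = −1/720 × (912.000 − 216.000) = -0.966667.

S_2 ≈ 1.68991e+07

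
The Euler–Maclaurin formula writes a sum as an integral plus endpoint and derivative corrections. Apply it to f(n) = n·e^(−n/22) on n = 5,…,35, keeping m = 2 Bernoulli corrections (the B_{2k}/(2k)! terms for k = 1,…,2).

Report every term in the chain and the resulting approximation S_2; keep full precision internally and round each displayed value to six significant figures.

The integral term ∫_5^35 x·e^(−x/22) dx = 217.752.
½[f(5) + f(35)] = ½[3.98352 + 7.13091] = 5.55721.
So far: 223.309.
Order-1 term: 1/12 · (-0.120392 − 0.615634) = -0.0613355.
After k=1: 223.247.
Order-2 term: −1/720 · (0.000593158 − 0.00456414) = 5.51525e-06.

S_2 ≈ 223.247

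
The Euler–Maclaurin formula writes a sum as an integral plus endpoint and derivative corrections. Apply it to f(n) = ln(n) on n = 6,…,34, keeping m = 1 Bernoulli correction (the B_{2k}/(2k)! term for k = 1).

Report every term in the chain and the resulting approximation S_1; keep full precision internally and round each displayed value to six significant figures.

S_1 ≈ 83.7933

∫_6^34 ln(x) dx evaluates to 81.1457.
Endpoint term: (f(6) + f(34))/2 = (1.79176 + 3.52636)/2 = 2.65906.
So far: 83.8048.
Correction k=1: B_{2}/2! · (f^{(1)}(34) − f^{(1)}(6)) = 1/12 · (0.0294118 − 0.166667) = -0.0114379.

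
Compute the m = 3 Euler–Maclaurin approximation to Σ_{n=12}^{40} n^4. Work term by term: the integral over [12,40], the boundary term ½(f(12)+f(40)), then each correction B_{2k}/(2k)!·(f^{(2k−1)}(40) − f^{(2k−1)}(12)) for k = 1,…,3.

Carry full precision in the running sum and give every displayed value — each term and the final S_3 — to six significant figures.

The integral term ∫_12^40 x^4 dx = 2.04302e+07.
Boundary: ½(f(12) + f(40)) = ½(20736.0 + 2.56000e+06) = 1.29037e+06.
So far: 2.17206e+07.
k=1: B_{2}/(2)! × [f^{(1)}(40) − f^{(1)}(12)] = 1/12 × (256000 − 6912.00) = 20757.3.
Partial sum through k=1: 2.17414e+07.
k=2: B_{4}/(4)! × [f^{(3)}(40) − f^{(3)}(12)] = −1/720 × (960.000 − 288.000) = -0.933333.
Partial sum through k=2: 2.17414e+07.
k=3: B_{6}/(6)! × [f^{(5)}(40) − f^{(5)}(12)] = 1/30240 × (0.00000 − 0.00000) = 0.00000.

S_3 ≈ 2.17414e+07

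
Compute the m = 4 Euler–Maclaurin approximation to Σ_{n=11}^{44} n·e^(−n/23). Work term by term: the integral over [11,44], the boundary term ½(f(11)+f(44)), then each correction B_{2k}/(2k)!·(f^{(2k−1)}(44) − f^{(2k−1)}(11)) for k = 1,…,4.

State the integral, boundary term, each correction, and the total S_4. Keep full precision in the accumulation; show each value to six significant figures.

∫_11^44 x·e^(−x/23) dx evaluates to 257.232.
½[f(11) + f(44)] = ½[6.81847 + 6.49574] = 6.65710.
So far: 263.890.
Order-1 term: 1/12 · (-0.134793 − 0.323405) = -0.0381832.
Partial sum through k=1: 263.851.
Order-2 term: −1/720 · (0.000303342 − 0.00295487) = 3.68268e-06.
Partial sum through k=2: 263.851.
Order-3 term: 1/30240 · (1.62853e-06 − 1.00159e-05) = -2.77359e-10.
Partial sum through k=3: 263.851.
Order-4 term: −1/1209600 · (5.07302e-09 − 2.73080e-08) = 1.83821e-14.

S_4 ≈ 263.851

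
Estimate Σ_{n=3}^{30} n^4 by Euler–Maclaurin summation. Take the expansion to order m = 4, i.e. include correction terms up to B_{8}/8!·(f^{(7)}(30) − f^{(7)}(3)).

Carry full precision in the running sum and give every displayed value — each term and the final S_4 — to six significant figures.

S_4 ≈ 5.27398e+06

∫_3^30 x^4 dx evaluates to 4.85995e+06.
Endpoint term: (f(3) + f(30))/2 = (81.0000 + 810000)/2 = 405040.
So far: 5.26499e+06.
Order-1 term: 1/12 · (108000 − 108.000) = 8991.00.
After k=1: 5.27398e+06.
Order-2 term: −1/720 · (720.000 − 72.0000) = -0.900000.
After k=2: 5.27398e+06.
Order-3 term: 1/30240 · (0.00000 − 0.00000) = 0.00000.
After k=3: 5.27398e+06.
Order-4 term: −1/1209600 · (0.00000 − 0.00000) = 0.00000.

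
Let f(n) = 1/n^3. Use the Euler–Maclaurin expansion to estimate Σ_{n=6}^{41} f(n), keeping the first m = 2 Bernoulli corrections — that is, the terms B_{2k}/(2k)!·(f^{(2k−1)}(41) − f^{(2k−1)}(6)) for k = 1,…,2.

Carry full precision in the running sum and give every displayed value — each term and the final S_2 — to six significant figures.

Integral: ∫_6^41 1/x^3 dx = 0.0135914.
½[f(6) + f(41)] = ½[0.00462963 + 1.45094e-05] = 0.00232207.
So far: 0.0159135.
Correction k=1: B_{2}/2! · (f^{(1)}(41) − f^{(1)}(6)) = 1/12 · (-1.06166e-06 − (-0.00231481)) = 0.000192813.
Running total after k=1: 0.0161063.
Correction k=2: B_{4}/4! · (f^{(3)}(41) − f^{(3)}(6)) = −1/720 · (-1.26313e-08 − (-0.00128601)) = -1.78610e-06.

S_2 ≈ 0.0161045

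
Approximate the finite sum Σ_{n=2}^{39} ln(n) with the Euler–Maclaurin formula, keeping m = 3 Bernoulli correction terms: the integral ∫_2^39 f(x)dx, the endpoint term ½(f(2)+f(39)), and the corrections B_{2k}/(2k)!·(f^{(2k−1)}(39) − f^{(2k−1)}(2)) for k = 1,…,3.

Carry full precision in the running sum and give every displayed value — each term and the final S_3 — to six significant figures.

S_3 ≈ 106.632

∫_2^39 ln(x) dx evaluates to 104.493.
Boundary: ½(f(2) + f(39)) = ½(0.693147 + 3.66356) = 2.17835.
Running total after boundary: 106.671.
k=1: B_{2}/(2)! × [f^{(1)}(39) − f^{(1)}(2)] = 1/12 × (0.0256410 − 0.500000) = -0.0395299.
After k=1: 106.631.
k=2: B_{4}/(4)! × [f^{(3)}(39) − f^{(3)}(2)] = −1/720 × (3.37160e-05 − 0.250000) = 0.000347175.
After k=2: 106.632.
k=3: B_{6}/(6)! × [f^{(5)}(39) − f^{(5)}(2)] = 1/30240 × (2.66004e-07 − 0.750000) = -2.48016e-05.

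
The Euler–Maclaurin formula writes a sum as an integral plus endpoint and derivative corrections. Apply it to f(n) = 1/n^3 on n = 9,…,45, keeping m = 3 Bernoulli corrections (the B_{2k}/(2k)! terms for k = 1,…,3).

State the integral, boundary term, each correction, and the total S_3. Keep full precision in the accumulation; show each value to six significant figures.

The integral term ∫_9^45 1/x^3 dx = 0.00592593.
½[f(9) + f(45)] = ½[0.00137174 + 1.09739e-05] = 0.000691358.
So far: 0.00661728.
Correction k=1: B_{2}/2! · (f^{(1)}(45) − f^{(1)}(9)) = 1/12 · (-7.31596e-07 − (-0.000457247)) = 3.80430e-05.
Running total after k=1: 0.00665533.
Correction k=2: B_{4}/4! · (f^{(3)}(45) − f^{(3)}(9)) = −1/720 · (-7.22564e-09 − (-0.000112901)) = -1.56796e-07.
Running total after k=2: 0.00665517.
Correction k=3: B_{6}/6! · (f^{(5)}(45) − f^{(5)}(9)) = 1/30240 · (-1.49865e-10 − (-5.85410e-05)) = 1.93588e-09.

S_3 ≈ 0.00665517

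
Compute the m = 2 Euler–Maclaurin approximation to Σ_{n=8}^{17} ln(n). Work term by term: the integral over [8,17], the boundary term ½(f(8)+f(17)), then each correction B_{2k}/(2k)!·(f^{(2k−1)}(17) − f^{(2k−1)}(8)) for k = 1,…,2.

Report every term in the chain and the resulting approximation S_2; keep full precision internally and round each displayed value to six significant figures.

S_2 ≈ 24.9799

Integral: ∫_8^17 ln(x) dx = 22.5291.
½[f(8) + f(17)] = ½[2.07944 + 2.83321] = 2.45633.
So far: 24.9854.
Correction k=1: B_{2}/2! · (f^{(1)}(17) − f^{(1)}(8)) = 1/12 · (0.0588235 − 0.125000) = -0.00551471.
Running total after k=1: 24.9799.
Correction k=2: B_{4}/4! · (f^{(3)}(17) − f^{(3)}(8)) = −1/720 · (0.000407083 − 0.00390625) = 4.85995e-06.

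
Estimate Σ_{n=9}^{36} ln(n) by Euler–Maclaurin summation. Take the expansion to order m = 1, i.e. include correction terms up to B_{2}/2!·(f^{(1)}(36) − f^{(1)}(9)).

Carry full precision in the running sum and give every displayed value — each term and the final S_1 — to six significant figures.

The integral term ∫_9^36 ln(x) dx = 82.2317.
Boundary: ½(f(9) + f(36)) = ½(2.19722 + 3.58352) = 2.89037.
So far: 85.1220.
Correction k=1: B_{2}/2! · (f^{(1)}(36) − f^{(1)}(9)) = 1/12 · (0.0277778 − 0.111111) = -0.00694444.

S_1 ≈ 85.1151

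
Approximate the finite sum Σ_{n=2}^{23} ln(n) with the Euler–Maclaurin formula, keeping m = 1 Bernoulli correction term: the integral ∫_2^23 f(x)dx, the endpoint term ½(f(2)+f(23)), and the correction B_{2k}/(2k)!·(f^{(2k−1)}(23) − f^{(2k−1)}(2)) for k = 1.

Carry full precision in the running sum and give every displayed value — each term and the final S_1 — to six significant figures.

S_1 ≈ 51.6063

Integral: ∫_2^23 ln(x) dx = 49.7301.
½[f(2) + f(23)] = ½[0.693147 + 3.13549] = 1.91432.
Running total after boundary: 51.6444.
k=1: B_{2}/(2)! × [f^{(1)}(23) − f^{(1)}(2)] = 1/12 × (0.0434783 − 0.500000) = -0.0380435.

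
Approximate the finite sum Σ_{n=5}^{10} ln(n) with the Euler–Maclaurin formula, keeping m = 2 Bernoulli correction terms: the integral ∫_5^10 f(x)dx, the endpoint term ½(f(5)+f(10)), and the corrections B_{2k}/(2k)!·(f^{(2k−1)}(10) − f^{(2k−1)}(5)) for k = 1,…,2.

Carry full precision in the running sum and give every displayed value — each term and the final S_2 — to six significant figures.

S_2 ≈ 11.9264

The integral term ∫_5^10 ln(x) dx = 9.97866.
Boundary: ½(f(5) + f(10)) = ½(1.60944 + 2.30259) = 1.95601.
So far: 11.9347.
Order-1 term: 1/12 · (0.100000 − 0.200000) = -0.00833333.
After k=1: 11.9263.
Order-2 term: −1/720 · (0.00200000 − 0.0160000) = 1.94444e-05.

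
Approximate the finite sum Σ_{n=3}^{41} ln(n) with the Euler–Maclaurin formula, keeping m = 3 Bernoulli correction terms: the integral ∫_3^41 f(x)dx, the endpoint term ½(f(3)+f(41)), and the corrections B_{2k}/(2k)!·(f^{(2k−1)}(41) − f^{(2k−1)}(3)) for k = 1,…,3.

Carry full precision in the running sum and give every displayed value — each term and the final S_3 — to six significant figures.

S_3 ≈ 113.341

The integral term ∫_3^41 ln(x) dx = 110.961.
Boundary: ½(f(3) + f(41)) = ½(1.09861 + 3.71357) = 2.40609.
Running total after boundary: 113.367.
Correction k=1: B_{2}/2! · (f^{(1)}(41) − f^{(1)}(3)) = 1/12 · (0.0243902 − 0.333333) = -0.0257453.
Running total after k=1: 113.341.
Correction k=2: B_{4}/4! · (f^{(3)}(41) − f^{(3)}(3)) = −1/720 · (2.90187e-05 − 0.0740741) = 0.000102840.
Running total after k=2: 113.341.
Correction k=3: B_{6}/6! · (f^{(5)}(41) − f^{(5)}(3)) = 1/30240 · (2.07153e-07 − 0.0987654) = -3.26605e-06.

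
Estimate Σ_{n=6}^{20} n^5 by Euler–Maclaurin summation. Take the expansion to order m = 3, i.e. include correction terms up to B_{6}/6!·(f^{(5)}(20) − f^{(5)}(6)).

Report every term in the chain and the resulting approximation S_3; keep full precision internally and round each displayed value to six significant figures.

Integral: ∫_6^20 x^5 dx = 1.06589e+07.
Boundary: ½(f(6) + f(20)) = ½(7776.00 + 3.20000e+06) = 1.60389e+06.
Running total after boundary: 1.22628e+07.
k=1: B_{2}/(2)! × [f^{(1)}(20) − f^{(1)}(6)] = 1/12 × (800000 − 6480.00) = 66126.7.
Running total after k=1: 1.23289e+07.
k=2: B_{4}/(4)! × [f^{(3)}(20) − f^{(3)}(6)] = −1/720 × (24000.0 − 2160.00) = -30.3333.
Running total after k=2: 1.23289e+07.
k=3: B_{6}/(6)! × [f^{(5)}(20) − f^{(5)}(6)] = 1/30240 × (120.000 − 120.000) = 0.00000.

S_3 ≈ 1.23289e+07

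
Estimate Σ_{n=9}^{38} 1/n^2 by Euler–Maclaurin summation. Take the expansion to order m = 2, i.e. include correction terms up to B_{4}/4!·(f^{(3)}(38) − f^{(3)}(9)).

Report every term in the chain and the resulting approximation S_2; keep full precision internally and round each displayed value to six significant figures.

S_2 ≈ 0.0915394

∫_9^38 1/x^2 dx evaluates to 0.0847953.
Endpoint term: (f(9) + f(38))/2 = (0.0123457 + 0.000692521)/2 = 0.00651910.
Integral + boundary = 0.0913144.
Correction k=1: B_{2}/2! · (f^{(1)}(38) − f^{(1)}(9)) = 1/12 · (-3.64485e-05 − (-0.00274348)) = 0.000225586.
After k=1: 0.0915400.
Correction k=2: B_{4}/4! · (f^{(3)}(38) − f^{(3)}(9)) = −1/720 · (-3.02896e-07 − (-0.000406442)) = -5.64082e-07.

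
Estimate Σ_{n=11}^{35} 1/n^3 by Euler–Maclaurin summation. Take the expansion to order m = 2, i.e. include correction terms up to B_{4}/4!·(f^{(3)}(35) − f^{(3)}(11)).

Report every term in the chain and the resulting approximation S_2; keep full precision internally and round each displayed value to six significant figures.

S_2 ≈ 0.00412825

The integral term ∫_11^35 1/x^3 dx = 0.00372407.
½[f(11) + f(35)] = ½[0.000751315 + 2.33236e-05] = 0.000387319.
Running total after boundary: 0.00411139.
Order-1 term: 1/12 · (-1.99917e-06 − (-0.000204904)) = 1.69087e-05.
After k=1: 0.00412830.
Order-2 term: −1/720 · (-3.26395e-08 − (-3.38684e-05)) = -4.69942e-08.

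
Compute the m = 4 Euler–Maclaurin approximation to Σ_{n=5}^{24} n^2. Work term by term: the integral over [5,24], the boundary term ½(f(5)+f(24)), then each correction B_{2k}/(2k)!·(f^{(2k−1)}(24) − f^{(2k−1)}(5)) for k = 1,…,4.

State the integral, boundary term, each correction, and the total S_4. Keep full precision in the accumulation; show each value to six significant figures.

S_4 ≈ 4870.00

∫_5^24 x^2 dx evaluates to 4566.33.
Boundary: ½(f(5) + f(24)) = ½(25.0000 + 576.000) = 300.500.
So far: 4866.83.
k=1: B_{2}/(2)! × [f^{(1)}(24) − f^{(1)}(5)] = 1/12 × (48.0000 − 10.0000) = 3.16667.
Running total after k=1: 4870.00.
k=2: B_{4}/(4)! × [f^{(3)}(24) − f^{(3)}(5)] = −1/720 × (0.00000 − 0.00000) = 0.00000.
Running total after k=2: 4870.00.
k=3: B_{6}/(6)! × [f^{(5)}(24) − f^{(5)}(5)] = 1/30240 × (0.00000 − 0.00000) = 0.00000.
Running total after k=3: 4870.00.
k=4: B_{8}/(8)! × [f^{(7)}(24) − f^{(7)}(5)] = −1/1209600 × (0.00000 − 0.00000) = 0.00000.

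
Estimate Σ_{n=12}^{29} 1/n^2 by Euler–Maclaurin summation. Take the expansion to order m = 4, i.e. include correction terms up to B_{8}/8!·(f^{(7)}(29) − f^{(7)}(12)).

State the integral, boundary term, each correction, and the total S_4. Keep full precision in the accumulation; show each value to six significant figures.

The integral term ∫_12^29 1/x^2 dx = 0.0488506.
Endpoint term: (f(12) + f(29))/2 = (0.00694444 + 0.00118906)/2 = 0.00406675.
Integral + boundary = 0.0529173.
Correction k=1: B_{2}/2! · (f^{(1)}(29) − f^{(1)}(12)) = 1/12 · (-8.20042e-05 − (-0.00115741)) = 8.96169e-05.
Running total after k=1: 0.0530069.
Correction k=2: B_{4}/4! · (f^{(3)}(29) − f^{(3)}(12)) = −1/720 · (-1.17010e-06 − (-9.64506e-05)) = -1.32334e-07.
Running total after k=2: 0.0530068.
Correction k=3: B_{6}/6! · (f^{(5)}(29) − f^{(5)}(12)) = 1/30240 · (-4.17394e-08 − (-2.00939e-05)) = 6.63100e-10.
Running total after k=3: 0.0530068.
Correction k=4: B_{8}/8! · (f^{(7)}(29) − f^{(7)}(12)) = −1/1209600 · (-2.77932e-09 − (-7.81429e-06)) = -6.45793e-12.

S_4 ≈ 0.0530068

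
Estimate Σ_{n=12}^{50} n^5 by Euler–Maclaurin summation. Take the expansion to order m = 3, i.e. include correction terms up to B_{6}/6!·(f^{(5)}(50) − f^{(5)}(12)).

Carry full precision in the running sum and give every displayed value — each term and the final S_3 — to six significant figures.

Integral: ∫_12^50 x^5 dx = 2.60367e+09.
½[f(12) + f(50)] = ½[248832 + 3.12500e+08] = 1.56374e+08.
Integral + boundary = 2.76004e+09.
Correction k=1: B_{2}/2! · (f^{(1)}(50) − f^{(1)}(12)) = 1/12 · (3.12500e+07 − 103680) = 2.59553e+06.
After k=1: 2.76264e+09.
Correction k=2: B_{4}/4! · (f^{(3)}(50) − f^{(3)}(12)) = −1/720 · (150000 − 8640.00) = -196.333.
After k=2: 2.76264e+09.
Correction k=3: B_{6}/6! · (f^{(5)}(50) − f^{(5)}(12)) = 1/30240 · (120.000 − 120.000) = 0.00000.

S_3 ≈ 2.76264e+09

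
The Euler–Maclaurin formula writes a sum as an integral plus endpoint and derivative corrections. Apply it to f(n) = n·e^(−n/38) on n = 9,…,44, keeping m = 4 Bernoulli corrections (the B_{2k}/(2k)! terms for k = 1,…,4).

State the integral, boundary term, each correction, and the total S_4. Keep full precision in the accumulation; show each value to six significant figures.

Integral: ∫_9^44 x·e^(−x/38) dx = 430.479.
½[f(9) + f(44)] = ½[7.10204 + 13.8225] = 10.4623.
Integral + boundary = 440.942.
k=1: B_{2}/(2)! × [f^{(1)}(44) − f^{(1)}(9)] = 1/12 × (-0.0496021 − 0.602220) = -0.0543185.
Running total after k=1: 440.887.
k=2: B_{4}/(4)! × [f^{(3)}(44) − f^{(3)}(9)] = −1/720 × (0.000400756 − 0.00151001) = 1.54063e-06.
Running total after k=2: 440.887.
k=3: B_{6}/(6)! × [f^{(5)}(44) − f^{(5)}(9)] = 1/30240 × (5.78852e-07 − 1.80261e-06) = -4.04681e-11.
Running total after k=3: 440.887.
k=4: B_{8}/(8)! × [f^{(7)}(44) − f^{(7)}(9)] = −1/1209600 × (6.09538e-10 − 1.77251e-09) = 9.61452e-16.

S_4 ≈ 440.887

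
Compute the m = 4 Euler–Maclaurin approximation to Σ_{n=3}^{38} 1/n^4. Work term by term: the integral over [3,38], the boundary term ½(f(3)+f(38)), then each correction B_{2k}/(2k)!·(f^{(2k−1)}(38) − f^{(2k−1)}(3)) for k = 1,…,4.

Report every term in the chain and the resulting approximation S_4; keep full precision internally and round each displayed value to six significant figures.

Integral: ∫_3^38 1/x^4 dx = 0.0123396.
½[f(3) + f(38)] = ½[0.0123457 + 4.79585e-07] = 0.00617308.
Running total after boundary: 0.0185127.
Correction k=1: B_{2}/2! · (f^{(1)}(38) − f^{(1)}(3)) = 1/12 · (-5.04826e-08 − (-0.0164609)) = 0.00137174.
After k=1: 0.0198844.
Correction k=2: B_{4}/4! · (f^{(3)}(38) − f^{(3)}(3)) = −1/720 · (-1.04881e-09 − (-0.0548697)) = -7.62079e-05.
After k=2: 0.0198082.
Correction k=3: B_{6}/6! · (f^{(5)}(38) − f^{(5)}(3)) = 1/30240 · (-4.06740e-11 − (-0.341411)) = 1.12901e-05.
After k=3: 0.0198195.
Correction k=4: B_{8}/8! · (f^{(7)}(38) − f^{(7)}(3)) = −1/1209600 · (-2.53508e-12 − (-3.41411)) = -2.82251e-06.

S_4 ≈ 0.0198167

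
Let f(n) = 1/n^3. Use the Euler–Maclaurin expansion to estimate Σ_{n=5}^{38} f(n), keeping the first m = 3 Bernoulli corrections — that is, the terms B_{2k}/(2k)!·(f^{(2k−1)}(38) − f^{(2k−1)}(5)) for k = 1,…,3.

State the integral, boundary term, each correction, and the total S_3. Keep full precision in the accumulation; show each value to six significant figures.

The integral term ∫_5^38 1/x^3 dx = 0.0196537.
Endpoint term: (f(5) + f(38))/2 = (0.00800000 + 1.82242e-05)/2 = 0.00400911.
So far: 0.0236629.
Order-1 term: 1/12 · (-1.43876e-06 − (-0.00480000)) = 0.000399880.
Running total after k=1: 0.0240627.
Order-2 term: −1/720 · (-1.99274e-08 − (-0.00384000)) = -5.33331e-06.
Running total after k=2: 0.0240574.
Order-3 term: 1/30240 · (-5.79605e-10 − (-0.00645120)) = 2.13333e-07.

S_3 ≈ 0.0240576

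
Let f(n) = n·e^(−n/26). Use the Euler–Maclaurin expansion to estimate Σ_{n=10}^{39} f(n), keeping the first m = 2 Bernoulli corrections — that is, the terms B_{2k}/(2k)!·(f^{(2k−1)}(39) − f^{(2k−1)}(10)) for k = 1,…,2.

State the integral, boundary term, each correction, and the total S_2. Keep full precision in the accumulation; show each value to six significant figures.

Integral: ∫_10^39 x·e^(−x/26) dx = 260.057.
½[f(10) + f(39)] = ½[6.80712 + 8.70208] = 7.75460.
Integral + boundary = 267.811.
Correction k=1: B_{2}/2! · (f^{(1)}(39) − f^{(1)}(10)) = 1/12 · (-0.111565 − 0.418900) = -0.0442054.
Running total after k=1: 267.767.
Correction k=2: B_{4}/4! · (f^{(3)}(39) − f^{(3)}(10)) = −1/720 · (0.000495111 − 0.00263362) = 2.97015e-06.

S_2 ≈ 267.767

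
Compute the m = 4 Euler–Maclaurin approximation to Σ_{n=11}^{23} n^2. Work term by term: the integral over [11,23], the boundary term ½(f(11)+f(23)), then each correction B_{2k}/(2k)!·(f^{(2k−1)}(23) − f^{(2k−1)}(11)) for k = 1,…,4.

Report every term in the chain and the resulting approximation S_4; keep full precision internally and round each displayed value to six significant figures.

Integral: ∫_11^23 x^2 dx = 3612.00.
Boundary: ½(f(11) + f(23)) = ½(121.000 + 529.000) = 325.000.
Integral + boundary = 3937.00.
Order-1 term: 1/12 · (46.0000 − 22.0000) = 2.00000.
Running total after k=1: 3939.00.
Order-2 term: −1/720 · (0.00000 − 0.00000) = 0.00000.
Running total after k=2: 3939.00.
Order-3 term: 1/30240 · (0.00000 − 0.00000) = 0.00000.
Running total after k=3: 3939.00.
Order-4 term: −1/1209600 · (0.00000 − 0.00000) = 0.00000.

S_4 ≈ 3939.00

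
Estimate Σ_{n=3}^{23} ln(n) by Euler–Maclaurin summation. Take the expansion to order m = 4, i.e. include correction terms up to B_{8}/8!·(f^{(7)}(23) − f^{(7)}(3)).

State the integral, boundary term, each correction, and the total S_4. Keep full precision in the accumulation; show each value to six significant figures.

S_4 ≈ 50.9135

Integral: ∫_3^23 ln(x) dx = 48.8205.
½[f(3) + f(23)] = ½[1.09861 + 3.13549] = 2.11705.
Running total after boundary: 50.9376.
Correction k=1: B_{2}/2! · (f^{(1)}(23) − f^{(1)}(3)) = 1/12 · (0.0434783 − 0.333333) = -0.0241546.
Running total after k=1: 50.9134.
Correction k=2: B_{4}/4! · (f^{(3)}(23) − f^{(3)}(3)) = −1/720 · (0.000164379 − 0.0740741) = 0.000102652.
Running total after k=2: 50.9135.
Correction k=3: B_{6}/6! · (f^{(5)}(23) − f^{(5)}(3)) = 1/30240 · (3.72883e-06 − 0.0987654) = -3.26593e-06.
Running total after k=3: 50.9135.
Correction k=4: B_{8}/8! · (f^{(7)}(23) − f^{(7)}(3)) = −1/1209600 · (2.11465e-07 − 0.329218) = 2.72171e-07.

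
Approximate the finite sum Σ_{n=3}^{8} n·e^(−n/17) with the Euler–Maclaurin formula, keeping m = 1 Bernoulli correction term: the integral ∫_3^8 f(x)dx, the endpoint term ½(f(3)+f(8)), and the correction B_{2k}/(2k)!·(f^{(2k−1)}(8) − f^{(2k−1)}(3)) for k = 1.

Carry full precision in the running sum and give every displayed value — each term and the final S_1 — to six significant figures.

∫_3^8 x·e^(−x/17) dx evaluates to 19.5262.
Boundary: ½(f(3) + f(8)) = ½(2.51467 + 4.99708) = 3.75587.
Running total after boundary: 23.2821.
k=1: B_{2}/(2)! × [f^{(1)}(8) − f^{(1)}(3)] = 1/12 × (0.330689 − 0.690302) = -0.0299677.

S_1 ≈ 23.2521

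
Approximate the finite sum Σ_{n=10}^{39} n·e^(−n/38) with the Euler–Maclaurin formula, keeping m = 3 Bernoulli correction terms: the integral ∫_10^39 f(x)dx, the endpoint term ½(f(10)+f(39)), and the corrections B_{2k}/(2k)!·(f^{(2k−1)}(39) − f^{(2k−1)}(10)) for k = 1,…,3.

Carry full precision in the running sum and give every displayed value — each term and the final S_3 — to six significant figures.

S_3 ≈ 364.288

∫_10^39 x·e^(−x/38) dx evaluates to 353.506.
Boundary: ½(f(10) + f(39)) = ½(7.68621 + 13.9747) = 10.8304.
So far: 364.336.
Correction k=1: B_{2}/2! · (f^{(1)}(39) − f^{(1)}(10)) = 1/12 · (-0.00942960 − 0.566352) = -0.0479818.
Partial sum through k=1: 364.288.
Correction k=2: B_{4}/4! · (f^{(3)}(39) − f^{(3)}(10)) = −1/720 · (0.000489764 − 0.00145678) = 1.34308e-06.
Partial sum through k=2: 364.288.
Correction k=3: B_{6}/6! · (f^{(5)}(39) − f^{(5)}(10)) = 1/30240 · (6.82866e-07 − 1.74609e-06) = -3.51595e-11.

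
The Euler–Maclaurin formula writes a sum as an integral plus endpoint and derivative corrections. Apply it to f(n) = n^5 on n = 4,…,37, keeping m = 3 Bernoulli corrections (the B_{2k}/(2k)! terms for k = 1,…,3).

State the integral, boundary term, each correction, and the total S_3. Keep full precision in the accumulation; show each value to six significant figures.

S_3 ≈ 4.63074e+08

∫_4^37 x^5 dx evaluates to 4.27620e+08.
Endpoint term: (f(4) + f(37))/2 = (1024.00 + 6.93440e+07)/2 = 3.46725e+07.
Integral + boundary = 4.62293e+08.
Correction k=1: B_{2}/2! · (f^{(1)}(37) − f^{(1)}(4)) = 1/12 · (9.37080e+06 − 1280.00) = 780794.
After k=1: 4.63074e+08.
Correction k=2: B_{4}/4! · (f^{(3)}(37) − f^{(3)}(4)) = −1/720 · (82140.0 − 960.000) = -112.750.
After k=2: 4.63074e+08.
Correction k=3: B_{6}/6! · (f^{(5)}(37) − f^{(5)}(4)) = 1/30240 · (120.000 − 120.000) = 0.00000.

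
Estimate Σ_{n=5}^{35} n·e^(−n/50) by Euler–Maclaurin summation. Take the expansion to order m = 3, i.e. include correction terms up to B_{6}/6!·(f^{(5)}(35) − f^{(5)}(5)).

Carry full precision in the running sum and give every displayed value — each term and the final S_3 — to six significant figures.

S_3 ≈ 388.712

Integral: ∫_5^35 x·e^(−x/50) dx = 377.815.
Endpoint term: (f(5) + f(35))/2 = (4.52419 + 17.3805)/2 = 10.9523.
Integral + boundary = 388.768.
Correction k=1: B_{2}/2! · (f^{(1)}(35) − f^{(1)}(5)) = 1/12 · (0.148976 − 0.814354) = -0.0554482.
Running total after k=1: 388.712.
Correction k=2: B_{4}/4! · (f^{(3)}(35) − f^{(3)}(5)) = −1/720 · (0.000456858 − 0.00104961) = 8.23268e-07.
Running total after k=2: 388.712.
Correction k=3: B_{6}/6! · (f^{(5)}(35) − f^{(5)}(5)) = 1/30240 · (3.41651e-07 − 7.09393e-07) = -1.21608e-11.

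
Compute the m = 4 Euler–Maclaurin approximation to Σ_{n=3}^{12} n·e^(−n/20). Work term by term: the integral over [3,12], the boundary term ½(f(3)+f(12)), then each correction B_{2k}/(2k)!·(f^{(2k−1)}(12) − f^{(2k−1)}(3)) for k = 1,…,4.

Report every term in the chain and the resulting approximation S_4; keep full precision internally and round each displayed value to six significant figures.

S_4 ≈ 49.2275

∫_3^12 x·e^(−x/20) dx evaluates to 44.6862.
½[f(3) + f(12)] = ½[2.58212 + 6.58574] = 4.58393.
Integral + boundary = 49.2702.
Order-1 term: 1/12 · (0.219525 − 0.731602) = -0.0426731.
Partial sum through k=1: 49.2275.
Order-2 term: −1/720 · (0.00329287 − 0.00613254) = 3.94399e-06.
Partial sum through k=2: 49.2275.
Order-3 term: 1/30240 · (1.50923e-05 − 2.60902e-05) = -3.63687e-10.
Partial sum through k=3: 49.2275.
Order-4 term: −1/1209600 · (5.48812e-08 − 9.21227e-08) = 3.07883e-14.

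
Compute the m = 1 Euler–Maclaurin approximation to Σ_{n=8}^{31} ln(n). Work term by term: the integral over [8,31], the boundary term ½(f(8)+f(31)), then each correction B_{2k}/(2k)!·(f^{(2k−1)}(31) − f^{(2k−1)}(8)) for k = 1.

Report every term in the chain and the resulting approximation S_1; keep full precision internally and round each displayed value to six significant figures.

The integral term ∫_8^31 ln(x) dx = 66.8181.
½[f(8) + f(31)] = ½[2.07944 + 3.43399] = 2.75671.
Running total after boundary: 69.5748.
Correction k=1: B_{2}/2! · (f^{(1)}(31) − f^{(1)}(8)) = 1/12 · (0.0322581 − 0.125000) = -0.00772849.

S_1 ≈ 69.5671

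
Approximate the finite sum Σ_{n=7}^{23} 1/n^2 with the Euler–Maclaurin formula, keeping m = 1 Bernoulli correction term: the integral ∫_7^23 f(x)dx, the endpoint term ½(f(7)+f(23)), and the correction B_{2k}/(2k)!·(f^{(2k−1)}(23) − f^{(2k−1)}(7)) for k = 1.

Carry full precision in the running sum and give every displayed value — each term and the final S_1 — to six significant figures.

S_1 ≈ 0.111000

The integral term ∫_7^23 1/x^2 dx = 0.0993789.
Boundary: ½(f(7) + f(23)) = ½(0.0204082 + 0.00189036) = 0.0111493.
Integral + boundary = 0.110528.
Order-1 term: 1/12 · (-0.000164379 − (-0.00583090)) = 0.000472210.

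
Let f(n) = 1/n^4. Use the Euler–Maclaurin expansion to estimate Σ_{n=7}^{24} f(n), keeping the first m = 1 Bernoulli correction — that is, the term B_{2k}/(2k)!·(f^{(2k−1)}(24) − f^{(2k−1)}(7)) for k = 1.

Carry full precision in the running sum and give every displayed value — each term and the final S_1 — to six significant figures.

S_1 ≈ 0.00117725

∫_7^24 1/x^4 dx evaluates to 0.000947705.
Endpoint term: (f(7) + f(24))/2 = (0.000416493 + 3.01408e-06)/2 = 0.000209754.
Running total after boundary: 0.00115746.
k=1: B_{2}/(2)! × [f^{(1)}(24) − f^{(1)}(7)] = 1/12 × (-5.02347e-07 − (-0.000237996)) = 1.97911e-05.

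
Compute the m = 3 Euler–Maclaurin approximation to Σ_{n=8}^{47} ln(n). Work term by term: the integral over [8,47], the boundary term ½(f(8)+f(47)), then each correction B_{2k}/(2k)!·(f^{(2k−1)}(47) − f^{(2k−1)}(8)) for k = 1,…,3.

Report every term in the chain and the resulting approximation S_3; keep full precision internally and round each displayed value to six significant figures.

Integral: ∫_8^47 ln(x) dx = 125.321.
Boundary: ½(f(8) + f(47)) = ½(2.07944 + 3.85015) = 2.96479.
Running total after boundary: 128.286.
Correction k=1: B_{2}/2! · (f^{(1)}(47) − f^{(1)}(8)) = 1/12 · (0.0212766 − 0.125000) = -0.00864362.
Partial sum through k=1: 128.278.
Correction k=2: B_{4}/4! · (f^{(3)}(47) − f^{(3)}(8)) = −1/720 · (1.92636e-05 − 0.00390625) = 5.39859e-06.
Partial sum through k=2: 128.278.
Correction k=3: B_{6}/6! · (f^{(5)}(47) − f^{(5)}(8)) = 1/30240 · (1.04646e-07 − 0.000732422) = -2.42168e-08.

S_3 ≈ 128.278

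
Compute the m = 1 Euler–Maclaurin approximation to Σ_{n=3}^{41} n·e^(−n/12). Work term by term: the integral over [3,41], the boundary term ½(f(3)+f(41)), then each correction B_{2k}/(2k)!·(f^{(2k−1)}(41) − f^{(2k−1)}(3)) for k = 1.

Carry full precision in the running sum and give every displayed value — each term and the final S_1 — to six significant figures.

S_1 ≈ 121.095

Integral: ∫_3^41 x·e^(−x/12) dx = 119.310.
Endpoint term: (f(3) + f(41))/2 = (2.33640 + 1.34569)/2 = 1.84105.
Running total after boundary: 121.151.
k=1: B_{2}/(2)! × [f^{(1)}(41) − f^{(1)}(3)] = 1/12 × (-0.0793190 − 0.584101) = -0.0552850.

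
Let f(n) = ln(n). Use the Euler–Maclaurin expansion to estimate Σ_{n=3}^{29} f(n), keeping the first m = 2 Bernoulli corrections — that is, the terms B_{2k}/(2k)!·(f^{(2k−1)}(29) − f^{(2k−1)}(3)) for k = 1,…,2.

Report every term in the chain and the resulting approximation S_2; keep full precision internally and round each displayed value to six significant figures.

The integral term ∫_3^29 ln(x) dx = 68.3557.
Endpoint term: (f(3) + f(29))/2 = (1.09861 + 3.36730)/2 = 2.23295.
So far: 70.5887.
Order-1 term: 1/12 · (0.0344828 − 0.333333) = -0.0249042.
Partial sum through k=1: 70.5638.
Order-2 term: −1/720 · (8.20042e-05 − 0.0740741) = 0.000102767.

S_2 ≈ 70.5639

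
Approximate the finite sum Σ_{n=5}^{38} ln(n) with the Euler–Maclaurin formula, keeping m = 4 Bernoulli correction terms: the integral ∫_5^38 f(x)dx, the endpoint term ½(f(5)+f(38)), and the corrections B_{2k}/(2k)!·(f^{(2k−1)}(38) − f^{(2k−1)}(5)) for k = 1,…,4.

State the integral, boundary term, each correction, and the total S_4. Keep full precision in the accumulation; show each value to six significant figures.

Integral: ∫_5^38 ln(x) dx = 97.1811.
½[f(5) + f(38)] = ½[1.60944 + 3.63759] = 2.62351.
Integral + boundary = 99.8046.
Correction k=1: B_{2}/2! · (f^{(1)}(38) − f^{(1)}(5)) = 1/12 · (0.0263158 − 0.200000) = -0.0144737.
Running total after k=1: 99.7901.
Correction k=2: B_{4}/4! · (f^{(3)}(38) − f^{(3)}(5)) = −1/720 · (3.64485e-05 − 0.0160000) = 2.21716e-05.
Running total after k=2: 99.7901.
Correction k=3: B_{6}/6! · (f^{(5)}(38) − f^{(5)}(5)) = 1/30240 · (3.02896e-07 − 0.00768000) = -2.53958e-07.
Running total after k=3: 99.7901.
Correction k=4: B_{8}/8! · (f^{(7)}(38) − f^{(7)}(5)) = −1/1209600 · (6.29285e-09 − 0.00921600) = 7.61904e-09.

S_4 ≈ 99.7901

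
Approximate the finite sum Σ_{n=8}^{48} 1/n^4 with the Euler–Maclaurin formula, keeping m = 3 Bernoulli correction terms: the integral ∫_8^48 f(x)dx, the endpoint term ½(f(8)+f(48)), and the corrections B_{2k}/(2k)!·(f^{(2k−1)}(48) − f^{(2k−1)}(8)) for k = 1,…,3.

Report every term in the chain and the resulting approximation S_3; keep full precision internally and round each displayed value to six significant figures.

S_3 ≈ 0.000780285

∫_8^48 1/x^4 dx evaluates to 0.000648028.
½[f(8) + f(48)] = ½[0.000244141 + 1.88380e-07] = 0.000122165.
Running total after boundary: 0.000770192.
k=1: B_{2}/(2)! × [f^{(1)}(48) − f^{(1)}(8)] = 1/12 × (-1.56983e-08 − (-0.000122070)) = 1.01712e-05.
After k=1: 0.000780363.
k=2: B_{4}/(4)! × [f^{(3)}(48) − f^{(3)}(8)] = −1/720 × (-2.04406e-10 − (-5.72205e-05)) = -7.94726e-08.
After k=2: 0.000780284.
k=3: B_{6}/(6)! × [f^{(5)}(48) − f^{(5)}(8)] = 1/30240 × (-4.96819e-12 − (-5.00679e-05)) = 1.65568e-09.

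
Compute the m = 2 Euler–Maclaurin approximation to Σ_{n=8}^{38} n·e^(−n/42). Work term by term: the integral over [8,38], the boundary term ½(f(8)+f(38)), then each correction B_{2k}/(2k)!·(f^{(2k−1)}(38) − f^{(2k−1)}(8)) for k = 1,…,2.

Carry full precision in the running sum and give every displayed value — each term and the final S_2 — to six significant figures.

S_2 ≈ 387.145

The integral term ∫_8^38 x·e^(−x/42) dx = 376.203.
½[f(8) + f(38)] = ½[6.61252 + 15.3763] = 10.9944.
Running total after boundary: 387.197.
Correction k=1: B_{2}/2! · (f^{(1)}(38) − f^{(1)}(8)) = 1/12 · (0.0385370 − 0.669124) = -0.0525490.
Partial sum through k=1: 387.145.
Correction k=2: B_{4}/4! · (f^{(3)}(38) − f^{(3)}(8)) = −1/720 · (0.000480620 − 0.00131647) = 1.16090e-06.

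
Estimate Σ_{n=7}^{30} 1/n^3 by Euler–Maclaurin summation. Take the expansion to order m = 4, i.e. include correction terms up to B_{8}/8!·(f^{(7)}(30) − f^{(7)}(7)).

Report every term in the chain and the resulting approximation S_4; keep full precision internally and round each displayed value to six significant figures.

S_4 ≈ 0.0112279

The integral term ∫_7^30 1/x^3 dx = 0.00964853.
½[f(7) + f(30)] = ½[0.00291545 + 3.70370e-05] = 0.00147624.
So far: 0.0111248.
k=1: B_{2}/(2)! × [f^{(1)}(30) − f^{(1)}(7)] = 1/12 × (-3.70370e-06 − (-0.00124948)) = 0.000103815.
Running total after k=1: 0.0112286.
k=2: B_{4}/(4)! × [f^{(3)}(30) − f^{(3)}(7)] = −1/720 × (-8.23045e-08 − (-0.000509992)) = -7.08207e-07.
Running total after k=2: 0.0112279.
k=3: B_{6}/(6)! × [f^{(5)}(30) − f^{(5)}(7)] = 1/30240 × (-3.84088e-09 − (-0.000437136)) = 1.44554e-08.
Running total after k=3: 0.0112279.
k=4: B_{8}/(8)! × [f^{(7)}(30) − f^{(7)}(7)] = −1/1209600 × (-3.07270e-10 − (-0.000642322)) = -5.31020e-10.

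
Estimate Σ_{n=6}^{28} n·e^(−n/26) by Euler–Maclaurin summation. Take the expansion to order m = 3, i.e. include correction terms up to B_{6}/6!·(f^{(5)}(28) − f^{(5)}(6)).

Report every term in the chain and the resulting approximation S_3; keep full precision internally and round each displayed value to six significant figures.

S_3 ≈ 189.380

Integral: ∫_6^28 x·e^(−x/26) dx = 182.282.
½[f(6) + f(28)] = ½[4.76354 + 9.53798] = 7.15076.
So far: 189.433.
k=1: B_{2}/(2)! × [f^{(1)}(28) − f^{(1)}(6)] = 1/12 × (-0.0262032 − 0.610710) = -0.0530761.
After k=1: 189.380.
k=2: B_{4}/(4)! × [f^{(3)}(28) − f^{(3)}(6)] = −1/720 × (0.000969055 − 0.00325230) = 3.17117e-06.
After k=2: 189.380.
k=3: B_{6}/(6)! × [f^{(5)}(28) − f^{(5)}(6)] = 1/30240 × (2.92437e-06 − 8.28578e-06) = -1.77295e-10.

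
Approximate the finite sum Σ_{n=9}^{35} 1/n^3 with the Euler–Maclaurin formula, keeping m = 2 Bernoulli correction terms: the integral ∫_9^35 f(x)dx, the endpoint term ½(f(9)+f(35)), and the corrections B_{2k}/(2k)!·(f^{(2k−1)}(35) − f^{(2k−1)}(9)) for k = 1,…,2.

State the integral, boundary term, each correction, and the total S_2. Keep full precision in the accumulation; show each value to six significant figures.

The integral term ∫_9^35 1/x^3 dx = 0.00576468.
½[f(9) + f(35)] = ½[0.00137174 + 2.33236e-05] = 0.000697533.
Integral + boundary = 0.00646221.
Correction k=1: B_{2}/2! · (f^{(1)}(35) − f^{(1)}(9)) = 1/12 · (-1.99917e-06 − (-0.000457247)) = 3.79374e-05.
Running total after k=1: 0.00650015.
Correction k=2: B_{4}/4! · (f^{(3)}(35) − f^{(3)}(9)) = −1/720 · (-3.26395e-08 − (-0.000112901)) = -1.56761e-07.

S_2 ≈ 0.00649999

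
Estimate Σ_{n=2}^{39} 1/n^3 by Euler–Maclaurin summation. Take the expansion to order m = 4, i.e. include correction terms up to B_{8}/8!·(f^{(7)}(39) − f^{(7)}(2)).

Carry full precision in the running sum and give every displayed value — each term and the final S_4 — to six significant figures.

Integral: ∫_2^39 1/x^3 dx = 0.124671.
Boundary: ½(f(2) + f(39)) = ½(0.125000 + 1.68580e-05) = 0.0625084.
So far: 0.187180.
Order-1 term: 1/12 · (-1.29677e-06 − (-0.187500)) = 0.0156249.
After k=1: 0.202805.
Order-2 term: −1/720 · (-1.70515e-08 − (-0.937500)) = -0.00130208.
After k=2: 0.201503.
Order-3 term: 1/30240 · (-4.70851e-10 − (-9.84375)) = 0.000325521.
After k=3: 0.201828.
Order-4 term: −1/1209600 · (-2.22888e-11 − (-177.188)) = -0.000146484.

S_4 ≈ 0.201682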